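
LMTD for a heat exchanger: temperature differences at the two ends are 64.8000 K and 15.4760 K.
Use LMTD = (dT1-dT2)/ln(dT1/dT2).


dT1/dT2 = 4.1871
ln(dT1/dT2) = 1.4320
LMTD = 49.3240 / 1.4320 = 34.4438 K

34.4438 K


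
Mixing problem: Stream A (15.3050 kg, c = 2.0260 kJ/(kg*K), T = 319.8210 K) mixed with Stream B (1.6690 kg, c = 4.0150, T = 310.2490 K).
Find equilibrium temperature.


num = 11995.9766
den = 37.7090
Tf = 318.1200 K

318.1200 K


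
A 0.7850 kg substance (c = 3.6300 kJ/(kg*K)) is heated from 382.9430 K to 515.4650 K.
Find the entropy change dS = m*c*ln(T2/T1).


T2/T1 = 1.3461
ln(T2/T1) = 0.2972
dS = 0.7850 * 3.6300 * 0.2972 = 0.8468 kJ/K

0.8468 kJ/K


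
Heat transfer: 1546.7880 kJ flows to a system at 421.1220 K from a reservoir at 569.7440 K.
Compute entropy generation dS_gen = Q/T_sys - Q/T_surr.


dS_sys = 1546.7880/421.1220 = 3.6730 kJ/K
dS_surr = -1546.7880/569.7440 = -2.7149 kJ/K
dS_gen = 3.6730 - 2.7149 = 0.9581 kJ/K (irreversible)

dS_gen = 0.9581 kJ/K, irreversible


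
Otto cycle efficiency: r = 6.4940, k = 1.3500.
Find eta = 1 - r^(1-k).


r^(k-1) = 1.9248
eta = 1 - 1/1.9248 = 0.4805 = 48.0458%

48.0458%


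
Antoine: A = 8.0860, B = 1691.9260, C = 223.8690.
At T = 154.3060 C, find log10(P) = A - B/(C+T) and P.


C+T = 378.1750
B/(C+T) = 4.4739
log10(P) = 8.0860 - 4.4739 = 3.6121
P = 10^3.6121 = 4093.3281 mmHg

4093.3281 mmHg


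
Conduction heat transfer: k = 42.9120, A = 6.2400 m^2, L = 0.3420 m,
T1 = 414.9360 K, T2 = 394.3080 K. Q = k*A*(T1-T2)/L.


dT = 20.6280 K
Q = 42.9120 * 6.2400 * 20.6280 / 0.3420 = 16150.8120 W

16150.8120 W


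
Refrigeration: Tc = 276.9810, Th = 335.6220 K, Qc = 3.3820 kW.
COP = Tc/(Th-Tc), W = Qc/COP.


COP = 276.9810 / 58.6410 = 4.7233
W = 3.3820 / 4.7233 = 0.7160 kW

COP = 4.7233, W = 0.7160 kW


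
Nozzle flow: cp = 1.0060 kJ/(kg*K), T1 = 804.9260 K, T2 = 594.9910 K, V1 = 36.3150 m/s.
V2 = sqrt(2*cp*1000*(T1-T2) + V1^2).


dT = 209.9350 K
2*cp*1000*dT = 422389.2200
V1^2 = 1318.7792
V2 = sqrt(423707.9992) = 650.9286 m/s

650.9286 m/s


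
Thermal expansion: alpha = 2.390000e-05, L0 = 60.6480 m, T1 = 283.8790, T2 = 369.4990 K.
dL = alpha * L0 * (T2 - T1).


dT = 85.6200 K
dL = 2.390000e-05 * 60.6480 * 85.6200 = 0.124105 m
L_final = 60.772105 m

dL = 0.124105 m


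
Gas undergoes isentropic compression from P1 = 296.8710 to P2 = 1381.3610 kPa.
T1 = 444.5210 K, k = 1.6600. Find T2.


(k-1)/k = 0.3976
(P2/P1)^exp = 1.8428
T2 = 444.5210 * 1.8428 = 819.1794 K

819.1794 K


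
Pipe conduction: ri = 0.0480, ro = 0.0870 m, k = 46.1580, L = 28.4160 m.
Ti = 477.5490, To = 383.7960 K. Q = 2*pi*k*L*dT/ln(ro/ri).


dT = 93.7530 K
ln(ro/ri) = 0.5947
Q = 2*pi*46.1580*28.4160*93.7530 / 0.5947 = 1299187.5192 W

1299187.5192 W


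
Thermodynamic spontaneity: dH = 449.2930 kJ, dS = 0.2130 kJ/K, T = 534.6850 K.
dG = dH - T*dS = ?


T*dS = 534.6850 * 0.2130 = 113.8879 kJ
dG = 449.2930 - 113.8879 = 335.4051 kJ (non-spontaneous)

dG = 335.4051 kJ, non-spontaneous


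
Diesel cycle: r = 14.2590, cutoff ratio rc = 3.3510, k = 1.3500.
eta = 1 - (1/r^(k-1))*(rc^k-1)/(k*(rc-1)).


r^(k-1) = 2.5347
rc^k = 5.1166
eta = 0.4883 = 48.8287%

48.8287%


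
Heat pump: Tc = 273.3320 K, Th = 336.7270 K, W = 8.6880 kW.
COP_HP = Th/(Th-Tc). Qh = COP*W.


COP = 336.7270 / 63.3950 = 5.3116
Qh = 5.3116 * 8.6880 = 46.1469 kW

COP = 5.3116, Qh = 46.1469 kW


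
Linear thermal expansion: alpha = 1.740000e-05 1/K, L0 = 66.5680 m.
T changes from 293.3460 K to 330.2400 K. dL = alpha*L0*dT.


dT = 36.8940 K
dL = 1.740000e-05 * 66.5680 * 36.8940 = 0.042734 m
L_final = 66.610734 m

dL = 0.042734 m


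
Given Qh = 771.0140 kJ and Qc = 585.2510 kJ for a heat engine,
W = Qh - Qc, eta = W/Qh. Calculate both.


W = 771.0140 - 585.2510 = 185.7630 kJ
eta = 185.7630 / 771.0140 = 0.2409 = 24.0933%

W = 185.7630 kJ, eta = 24.0933%


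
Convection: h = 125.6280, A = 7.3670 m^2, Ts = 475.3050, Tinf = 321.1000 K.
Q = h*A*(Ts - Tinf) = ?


dT = 154.2050 K
Q = 125.6280 * 7.3670 * 154.2050 = 142716.9551 W

142716.9551 W


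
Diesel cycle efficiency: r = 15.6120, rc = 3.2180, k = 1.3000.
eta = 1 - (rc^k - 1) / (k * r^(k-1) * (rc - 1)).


r^(k-1) = 2.2805
rc^k = 4.5694
eta = 0.4572 = 45.7180%

45.7180%


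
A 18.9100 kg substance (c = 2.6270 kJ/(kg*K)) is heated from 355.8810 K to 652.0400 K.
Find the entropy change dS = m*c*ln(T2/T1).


T2/T1 = 1.8322
ln(T2/T1) = 0.6055
dS = 18.9100 * 2.6270 * 0.6055 = 30.0796 kJ/K

30.0796 kJ/K


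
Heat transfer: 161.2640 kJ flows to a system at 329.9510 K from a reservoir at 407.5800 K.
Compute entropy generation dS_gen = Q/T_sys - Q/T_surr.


dS_sys = 161.2640/329.9510 = 0.4888 kJ/K
dS_surr = -161.2640/407.5800 = -0.3957 kJ/K
dS_gen = 0.4888 - 0.3957 = 0.0931 kJ/K (irreversible)

dS_gen = 0.0931 kJ/K, irreversible


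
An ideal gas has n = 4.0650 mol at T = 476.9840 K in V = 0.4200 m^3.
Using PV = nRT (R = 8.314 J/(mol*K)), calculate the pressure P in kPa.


P = nRT/V = 4.0650 * 8.314 * 476.9840 / 0.4200
= 16120.3468 / 0.4200 = 38381.7782 Pa = 38.3818 kPa

38.3818 kPa


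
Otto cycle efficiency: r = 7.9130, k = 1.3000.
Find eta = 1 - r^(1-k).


r^(k-1) = 1.8600
eta = 1 - 1/1.8600 = 0.4624 = 46.2352%

46.2352%


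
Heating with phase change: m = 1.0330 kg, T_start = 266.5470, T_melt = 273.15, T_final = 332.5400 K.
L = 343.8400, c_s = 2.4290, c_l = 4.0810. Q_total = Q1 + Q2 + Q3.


Q1 (sensible, solid) = 1.0330 * 2.4290 * 6.6030 = 16.5680 kJ
Q2 (latent) = 1.0330 * 343.8400 = 355.1867 kJ
Q3 (sensible, liquid) = 1.0330 * 4.0810 * 59.3900 = 250.3688 kJ
Q_total = 622.1235 kJ

622.1235 kJ


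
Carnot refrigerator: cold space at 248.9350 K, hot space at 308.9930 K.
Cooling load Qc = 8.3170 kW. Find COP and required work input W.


COP = 248.9350 / 60.0580 = 4.1449
W = 8.3170 / 4.1449 = 2.0066 kW

COP = 4.1449, W = 2.0066 kW


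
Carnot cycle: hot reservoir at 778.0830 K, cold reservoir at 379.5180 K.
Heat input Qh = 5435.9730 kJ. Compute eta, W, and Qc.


eta = 1 - 379.5180/778.0830 = 0.5122
W = 0.5122 * 5435.9730 = 2784.5212 kJ
Qc = 5435.9730 - 2784.5212 = 2651.4518 kJ

eta = 51.2240%, W = 2784.5212 kJ, Qc = 2651.4518 kJ


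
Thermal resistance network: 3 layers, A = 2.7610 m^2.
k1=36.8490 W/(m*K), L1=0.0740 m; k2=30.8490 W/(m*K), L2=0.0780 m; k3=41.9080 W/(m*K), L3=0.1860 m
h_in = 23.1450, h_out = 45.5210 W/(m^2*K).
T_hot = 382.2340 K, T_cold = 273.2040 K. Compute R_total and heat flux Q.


R_conv_in = 1/(23.1450*2.7610) = 0.0156
R_1 = 0.0740/(36.8490*2.7610) = 0.0007
R_2 = 0.0780/(30.8490*2.7610) = 0.0009
R_3 = 0.1860/(41.9080*2.7610) = 0.0016
R_conv_out = 1/(45.5210*2.7610) = 0.0080
R_total = 0.0269 K/W
Q = 109.0300 / 0.0269 = 4059.8400 W

R_total = 0.0269 K/W, Q = 4059.8400 W


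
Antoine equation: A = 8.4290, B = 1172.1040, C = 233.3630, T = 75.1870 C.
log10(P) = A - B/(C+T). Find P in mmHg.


C+T = 308.5500
B/(C+T) = 3.7987
log10(P) = 8.4290 - 3.7987 = 4.6303
P = 10^4.6303 = 42682.6144 mmHg

42682.6144 mmHg


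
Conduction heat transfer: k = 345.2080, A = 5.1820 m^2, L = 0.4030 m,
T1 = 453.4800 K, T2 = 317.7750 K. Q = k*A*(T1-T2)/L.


dT = 135.7050 K
Q = 345.2080 * 5.1820 * 135.7050 / 0.4030 = 602377.9464 W

602377.9464 W


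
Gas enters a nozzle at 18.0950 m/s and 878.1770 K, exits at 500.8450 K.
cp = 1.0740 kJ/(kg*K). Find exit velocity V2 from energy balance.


dT = 377.3320 K
2*cp*1000*dT = 810509.1360
V1^2 = 327.4290
V2 = sqrt(810836.5650) = 900.4646 m/s

900.4646 m/s


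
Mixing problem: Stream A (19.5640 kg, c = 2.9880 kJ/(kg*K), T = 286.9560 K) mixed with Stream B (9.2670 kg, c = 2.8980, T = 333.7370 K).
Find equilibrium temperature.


num = 25737.4162
den = 85.3130
Tf = 301.6822 K

301.6822 K


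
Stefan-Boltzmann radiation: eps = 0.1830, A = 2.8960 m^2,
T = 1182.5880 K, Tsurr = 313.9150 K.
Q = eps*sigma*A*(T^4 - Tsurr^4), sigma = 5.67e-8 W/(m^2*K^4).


T^4 = 1.9558e+12
Tsurr^4 = 9.7106e+09
Q = 0.1830 * 5.67e-8 * 2.8960 * 1.9461e+12 = 58479.6761 W

58479.6761 W


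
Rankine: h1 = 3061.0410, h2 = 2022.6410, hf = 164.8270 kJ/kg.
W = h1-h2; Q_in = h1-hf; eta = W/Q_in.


W = 1038.4000 kJ/kg
Q_in = 2896.2140 kJ/kg
eta = 0.3585 = 35.8537%

eta = 35.8537%


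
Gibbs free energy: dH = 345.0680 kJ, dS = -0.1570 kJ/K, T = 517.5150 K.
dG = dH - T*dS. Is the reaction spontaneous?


T*dS = 517.5150 * -0.1570 = -81.2499 kJ
dG = 345.0680 + 81.2499 = 426.3179 kJ (non-spontaneous)

dG = 426.3179 kJ, non-spontaneous


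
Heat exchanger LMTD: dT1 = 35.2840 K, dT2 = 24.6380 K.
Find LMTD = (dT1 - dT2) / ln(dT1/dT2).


dT1/dT2 = 1.4321
ln(dT1/dT2) = 0.3591
LMTD = 10.6460 / 0.3591 = 29.6431 K

29.6431 K


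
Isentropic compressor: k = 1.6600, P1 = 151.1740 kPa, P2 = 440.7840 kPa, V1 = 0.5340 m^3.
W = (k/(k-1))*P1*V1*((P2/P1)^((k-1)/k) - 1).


(k-1)/k = 0.3976
(P2/P1)^exp = 1.5303
W = 2.5152 * 151.1740 * 0.5340 * (1.5303 - 1) = 107.6745 kJ

107.6745 kJ


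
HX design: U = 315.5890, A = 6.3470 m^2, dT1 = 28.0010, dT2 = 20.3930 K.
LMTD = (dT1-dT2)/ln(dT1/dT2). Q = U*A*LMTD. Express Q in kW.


LMTD = 23.9963 K
Q = 315.5890 * 6.3470 * 23.9963 = 48065.6844 W = 48.0657 kW

48.0657 kW


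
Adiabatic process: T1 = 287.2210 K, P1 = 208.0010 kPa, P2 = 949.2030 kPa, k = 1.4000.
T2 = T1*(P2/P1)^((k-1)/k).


(k-1)/k = 0.2857
(P2/P1)^exp = 1.5430
T2 = 287.2210 * 1.5430 = 443.1858 K

443.1858 K


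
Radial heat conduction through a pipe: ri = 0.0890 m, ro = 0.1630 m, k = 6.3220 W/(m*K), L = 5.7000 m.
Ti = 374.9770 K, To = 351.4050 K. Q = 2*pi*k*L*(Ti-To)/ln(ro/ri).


dT = 23.5720 K
ln(ro/ri) = 0.6051
Q = 2*pi*6.3220*5.7000*23.5720 / 0.6051 = 8819.9997 W

8819.9997 W


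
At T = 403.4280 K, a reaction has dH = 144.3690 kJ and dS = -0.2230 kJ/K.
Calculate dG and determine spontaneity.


T*dS = 403.4280 * -0.2230 = -89.9644 kJ
dG = 144.3690 + 89.9644 = 234.3334 kJ (non-spontaneous)

dG = 234.3334 kJ, non-spontaneous


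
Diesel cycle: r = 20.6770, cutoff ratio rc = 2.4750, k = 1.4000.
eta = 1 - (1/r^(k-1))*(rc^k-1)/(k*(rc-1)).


r^(k-1) = 3.3589
rc^k = 3.5564
eta = 0.6314 = 63.1442%

63.1442%


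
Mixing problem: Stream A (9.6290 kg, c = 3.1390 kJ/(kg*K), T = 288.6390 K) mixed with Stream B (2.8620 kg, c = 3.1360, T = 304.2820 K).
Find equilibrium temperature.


num = 11455.2397
den = 39.2007
Tf = 292.2206 K

292.2206 K


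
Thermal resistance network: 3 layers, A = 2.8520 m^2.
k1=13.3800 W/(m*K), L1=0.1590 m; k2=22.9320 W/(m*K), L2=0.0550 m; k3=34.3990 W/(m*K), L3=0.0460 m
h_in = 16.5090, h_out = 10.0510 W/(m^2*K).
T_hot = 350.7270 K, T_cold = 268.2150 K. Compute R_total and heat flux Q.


R_conv_in = 1/(16.5090*2.8520) = 0.0212
R_1 = 0.1590/(13.3800*2.8520) = 0.0042
R_2 = 0.0550/(22.9320*2.8520) = 0.0008
R_3 = 0.0460/(34.3990*2.8520) = 0.0005
R_conv_out = 1/(10.0510*2.8520) = 0.0349
R_total = 0.0616 K/W
Q = 82.5120 / 0.0616 = 1339.4694 W

R_total = 0.0616 K/W, Q = 1339.4694 W


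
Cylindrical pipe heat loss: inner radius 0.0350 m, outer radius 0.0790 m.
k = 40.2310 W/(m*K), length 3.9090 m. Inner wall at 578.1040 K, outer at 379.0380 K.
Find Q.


dT = 199.0660 K
ln(ro/ri) = 0.8141
Q = 2*pi*40.2310*3.9090*199.0660 / 0.8141 = 241616.0684 W

241616.0684 W


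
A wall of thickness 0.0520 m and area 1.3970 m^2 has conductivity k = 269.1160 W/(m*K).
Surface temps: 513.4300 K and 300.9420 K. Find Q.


dT = 212.4880 K
Q = 269.1160 * 1.3970 * 212.4880 / 0.0520 = 1536268.0209 W

1536268.0209 W


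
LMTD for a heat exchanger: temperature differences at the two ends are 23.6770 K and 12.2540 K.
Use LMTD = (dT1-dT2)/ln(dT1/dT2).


dT1/dT2 = 1.9322
ln(dT1/dT2) = 0.6587
LMTD = 11.4230 / 0.6587 = 17.3430 K

17.3430 K


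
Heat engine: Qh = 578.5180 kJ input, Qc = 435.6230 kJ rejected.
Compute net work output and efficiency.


W = 578.5180 - 435.6230 = 142.8950 kJ
eta = 142.8950 / 578.5180 = 0.2470 = 24.7002%

W = 142.8950 kJ, eta = 24.7002%


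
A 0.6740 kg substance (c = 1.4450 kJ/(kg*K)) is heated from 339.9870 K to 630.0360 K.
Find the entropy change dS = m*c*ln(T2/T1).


T2/T1 = 1.8531
ln(T2/T1) = 0.6169
dS = 0.6740 * 1.4450 * 0.6169 = 0.6008 kJ/K

0.6008 kJ/K


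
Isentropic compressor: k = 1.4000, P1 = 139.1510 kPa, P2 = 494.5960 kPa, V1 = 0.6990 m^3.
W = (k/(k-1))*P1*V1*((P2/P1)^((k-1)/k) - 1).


(k-1)/k = 0.2857
(P2/P1)^exp = 1.4367
W = 3.5000 * 139.1510 * 0.6990 * (1.4367 - 1) = 148.6616 kJ

148.6616 kJ


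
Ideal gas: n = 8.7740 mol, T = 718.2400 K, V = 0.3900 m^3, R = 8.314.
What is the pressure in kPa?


P = nRT/V = 8.7740 * 8.314 * 718.2400 / 0.3900
= 52393.4791 / 0.3900 = 134342.2542 Pa = 134.3423 kPa

134.3423 kPa


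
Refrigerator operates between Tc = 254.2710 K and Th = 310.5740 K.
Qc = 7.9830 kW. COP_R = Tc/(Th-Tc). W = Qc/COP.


COP = 254.2710 / 56.3030 = 4.5161
W = 7.9830 / 4.5161 = 1.7677 kW

COP = 4.5161, W = 1.7677 kW


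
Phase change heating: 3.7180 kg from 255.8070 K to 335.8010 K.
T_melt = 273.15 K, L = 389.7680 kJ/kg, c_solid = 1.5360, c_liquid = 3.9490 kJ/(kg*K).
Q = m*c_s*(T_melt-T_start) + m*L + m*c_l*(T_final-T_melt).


Q1 (sensible, solid) = 3.7180 * 1.5360 * 17.3430 = 99.0432 kJ
Q2 (latent) = 3.7180 * 389.7680 = 1449.1574 kJ
Q3 (sensible, liquid) = 3.7180 * 3.9490 * 62.6510 = 919.8659 kJ
Q_total = 2468.0666 kJ

2468.0666 kJ


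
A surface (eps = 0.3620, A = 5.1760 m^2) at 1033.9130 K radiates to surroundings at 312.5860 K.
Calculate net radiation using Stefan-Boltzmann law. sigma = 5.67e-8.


T^4 = 1.1427e+12
Tsurr^4 = 9.5472e+09
Q = 0.3620 * 5.67e-8 * 5.1760 * 1.1332e+12 = 120386.5986 W

120386.5986 W


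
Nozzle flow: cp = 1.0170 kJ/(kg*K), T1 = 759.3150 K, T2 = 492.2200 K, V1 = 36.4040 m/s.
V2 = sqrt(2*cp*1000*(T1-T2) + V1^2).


dT = 267.0950 K
2*cp*1000*dT = 543271.2300
V1^2 = 1325.2512
V2 = sqrt(544596.4812) = 737.9678 m/s

737.9678 m/s


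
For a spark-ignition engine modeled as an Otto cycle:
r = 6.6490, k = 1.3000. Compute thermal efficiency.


r^(k-1) = 1.7653
eta = 1 - 1/1.7653 = 0.4335 = 43.3535%

43.3535%


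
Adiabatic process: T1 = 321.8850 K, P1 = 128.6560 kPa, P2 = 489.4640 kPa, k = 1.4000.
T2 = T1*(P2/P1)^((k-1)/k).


(k-1)/k = 0.2857
(P2/P1)^exp = 1.4649
T2 = 321.8850 * 1.4649 = 471.5178 K

471.5178 K


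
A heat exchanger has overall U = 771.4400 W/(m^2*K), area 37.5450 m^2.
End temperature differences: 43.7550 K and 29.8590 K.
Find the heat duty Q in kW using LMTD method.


LMTD = 36.3656 K
Q = 771.4400 * 37.5450 * 36.3656 = 1053282.2481 W = 1053.2822 kW

1053.2822 kW


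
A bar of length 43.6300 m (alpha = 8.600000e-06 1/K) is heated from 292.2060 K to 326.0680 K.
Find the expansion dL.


dT = 33.8620 K
dL = 8.600000e-06 * 43.6300 * 33.8620 = 0.012706 m
L_final = 43.642706 m

dL = 0.012706 m


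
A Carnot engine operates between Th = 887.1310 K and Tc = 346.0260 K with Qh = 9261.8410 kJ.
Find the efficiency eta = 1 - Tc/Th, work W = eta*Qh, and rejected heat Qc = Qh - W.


eta = 1 - 346.0260/887.1310 = 0.6099
W = 0.6099 * 9261.8410 = 5649.2541 kJ
Qc = 9261.8410 - 5649.2541 = 3612.5869 kJ

eta = 60.9949%, W = 5649.2541 kJ, Qc = 3612.5869 kJ


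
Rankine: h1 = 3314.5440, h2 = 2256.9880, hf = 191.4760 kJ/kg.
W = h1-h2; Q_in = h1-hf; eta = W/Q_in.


W = 1057.5560 kJ/kg
Q_in = 3123.0680 kJ/kg
eta = 0.3386 = 33.8627%

eta = 33.8627%


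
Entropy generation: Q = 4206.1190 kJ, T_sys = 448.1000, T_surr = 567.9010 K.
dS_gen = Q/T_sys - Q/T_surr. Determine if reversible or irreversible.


dS_sys = 4206.1190/448.1000 = 9.3866 kJ/K
dS_surr = -4206.1190/567.9010 = -7.4064 kJ/K
dS_gen = 9.3866 - 7.4064 = 1.9801 kJ/K (irreversible)

dS_gen = 1.9801 kJ/K, irreversible


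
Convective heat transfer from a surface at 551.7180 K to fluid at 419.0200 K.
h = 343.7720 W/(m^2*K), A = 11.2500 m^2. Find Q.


dT = 132.6980 K
Q = 343.7720 * 11.2500 * 132.6980 = 513200.8896 W

513200.8896 W


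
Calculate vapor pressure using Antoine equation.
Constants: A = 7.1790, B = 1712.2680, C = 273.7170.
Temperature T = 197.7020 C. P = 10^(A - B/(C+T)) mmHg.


C+T = 471.4190
B/(C+T) = 3.6322
log10(P) = 7.1790 - 3.6322 = 3.5468
P = 10^3.5468 = 3522.4320 mmHg

3522.4320 mmHg


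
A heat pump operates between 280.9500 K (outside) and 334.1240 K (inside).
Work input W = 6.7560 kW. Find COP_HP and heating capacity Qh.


COP = 334.1240 / 53.1740 = 6.2836
Qh = 6.2836 * 6.7560 = 42.4520 kW

COP = 6.2836, Qh = 42.4520 kW


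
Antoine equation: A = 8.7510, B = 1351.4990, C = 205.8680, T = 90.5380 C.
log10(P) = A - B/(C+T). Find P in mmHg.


C+T = 296.4060
B/(C+T) = 4.5596
log10(P) = 8.7510 - 4.5596 = 4.1914
P = 10^4.1914 = 15537.4261 mmHg

15537.4261 mmHg


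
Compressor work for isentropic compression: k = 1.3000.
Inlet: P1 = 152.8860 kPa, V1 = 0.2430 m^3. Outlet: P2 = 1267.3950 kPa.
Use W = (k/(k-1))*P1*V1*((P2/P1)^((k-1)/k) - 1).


(k-1)/k = 0.2308
(P2/P1)^exp = 1.6292
W = 4.3333 * 152.8860 * 0.2430 * (1.6292 - 1) = 101.2927 kJ

101.2927 kJ


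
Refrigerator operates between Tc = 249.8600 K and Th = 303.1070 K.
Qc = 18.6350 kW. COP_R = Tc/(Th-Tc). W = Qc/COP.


COP = 249.8600 / 53.2470 = 4.6925
W = 18.6350 / 4.6925 = 3.9713 kW

COP = 4.6925, W = 3.9713 kW


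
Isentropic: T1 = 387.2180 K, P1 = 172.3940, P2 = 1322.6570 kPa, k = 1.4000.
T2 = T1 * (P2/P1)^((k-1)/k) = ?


(k-1)/k = 0.2857
(P2/P1)^exp = 1.7899
T2 = 387.2180 * 1.7899 = 693.0926 K

693.0926 K


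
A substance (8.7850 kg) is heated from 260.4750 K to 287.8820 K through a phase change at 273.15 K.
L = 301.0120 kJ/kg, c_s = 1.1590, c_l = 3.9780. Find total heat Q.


Q1 (sensible, solid) = 8.7850 * 1.1590 * 12.6750 = 129.0545 kJ
Q2 (latent) = 8.7850 * 301.0120 = 2644.3904 kJ
Q3 (sensible, liquid) = 8.7850 * 3.9780 * 14.7320 = 514.8352 kJ
Q_total = 3288.2802 kJ

3288.2802 kJ


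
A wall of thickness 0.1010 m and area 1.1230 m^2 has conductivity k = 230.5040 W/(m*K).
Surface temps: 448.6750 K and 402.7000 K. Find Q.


dT = 45.9750 K
Q = 230.5040 * 1.1230 * 45.9750 / 0.1010 = 117830.7350 W

117830.7350 W


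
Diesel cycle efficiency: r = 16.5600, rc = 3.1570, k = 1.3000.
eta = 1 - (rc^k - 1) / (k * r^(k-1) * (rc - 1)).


r^(k-1) = 2.3212
rc^k = 4.4571
eta = 0.4689 = 46.8863%

46.8863%


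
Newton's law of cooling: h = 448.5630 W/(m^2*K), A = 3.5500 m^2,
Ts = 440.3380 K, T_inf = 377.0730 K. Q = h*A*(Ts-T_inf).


dT = 63.2650 K
Q = 448.5630 * 3.5500 * 63.2650 = 100743.1006 W

100743.1006 W


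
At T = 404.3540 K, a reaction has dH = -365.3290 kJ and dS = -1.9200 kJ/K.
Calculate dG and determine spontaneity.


T*dS = 404.3540 * -1.9200 = -776.3597 kJ
dG = -365.3290 + 776.3597 = 411.0307 kJ (non-spontaneous)

dG = 411.0307 kJ, non-spontaneous


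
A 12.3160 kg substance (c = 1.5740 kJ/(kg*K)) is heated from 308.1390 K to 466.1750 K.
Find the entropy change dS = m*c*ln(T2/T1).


T2/T1 = 1.5129
ln(T2/T1) = 0.4140
dS = 12.3160 * 1.5740 * 0.4140 = 8.0257 kJ/K

8.0257 kJ/K


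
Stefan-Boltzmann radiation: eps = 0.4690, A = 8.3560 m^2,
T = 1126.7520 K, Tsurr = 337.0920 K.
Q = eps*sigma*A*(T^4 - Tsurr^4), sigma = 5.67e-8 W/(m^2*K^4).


T^4 = 1.6118e+12
Tsurr^4 = 1.2912e+10
Q = 0.4690 * 5.67e-8 * 8.3560 * 1.5989e+12 = 355283.1336 W

355283.1336 W


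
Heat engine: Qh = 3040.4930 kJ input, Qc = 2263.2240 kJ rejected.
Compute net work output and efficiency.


W = 3040.4930 - 2263.2240 = 777.2690 kJ
eta = 777.2690 / 3040.4930 = 0.2556 = 25.5639%

W = 777.2690 kJ, eta = 25.5639%


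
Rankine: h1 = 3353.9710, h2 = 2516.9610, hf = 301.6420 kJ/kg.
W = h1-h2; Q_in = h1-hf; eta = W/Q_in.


W = 837.0100 kJ/kg
Q_in = 3052.3290 kJ/kg
eta = 0.2742 = 27.4220%

eta = 27.4220%


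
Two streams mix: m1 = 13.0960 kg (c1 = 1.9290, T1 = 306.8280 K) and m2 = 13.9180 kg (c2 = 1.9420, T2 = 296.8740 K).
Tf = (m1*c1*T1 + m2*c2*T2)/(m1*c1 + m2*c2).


num = 15775.2803
den = 52.2909
Tf = 301.6829 K

301.6829 K


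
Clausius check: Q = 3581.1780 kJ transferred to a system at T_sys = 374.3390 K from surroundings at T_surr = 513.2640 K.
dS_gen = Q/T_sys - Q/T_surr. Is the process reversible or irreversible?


dS_sys = 3581.1780/374.3390 = 9.5667 kJ/K
dS_surr = -3581.1780/513.2640 = -6.9773 kJ/K
dS_gen = 9.5667 - 6.9773 = 2.5894 kJ/K (irreversible)

dS_gen = 2.5894 kJ/K, irreversible


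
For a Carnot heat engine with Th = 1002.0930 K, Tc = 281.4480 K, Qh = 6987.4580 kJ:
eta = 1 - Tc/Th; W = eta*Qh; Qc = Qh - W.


eta = 1 - 281.4480/1002.0930 = 0.7191
W = 0.7191 * 6987.4580 = 5024.9594 kJ
Qc = 6987.4580 - 5024.9594 = 1962.4986 kJ

eta = 71.9140%, W = 5024.9594 kJ, Qc = 1962.4986 kJ


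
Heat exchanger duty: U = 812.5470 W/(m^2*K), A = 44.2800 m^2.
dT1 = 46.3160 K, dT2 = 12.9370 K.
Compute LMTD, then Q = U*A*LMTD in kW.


LMTD = 26.1715 K
Q = 812.5470 * 44.2800 * 26.1715 = 941638.8257 W = 941.6388 kW

941.6388 kW


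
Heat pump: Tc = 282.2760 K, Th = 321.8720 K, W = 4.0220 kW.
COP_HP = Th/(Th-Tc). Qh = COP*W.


COP = 321.8720 / 39.5960 = 8.1289
Qh = 8.1289 * 4.0220 = 32.6944 kW

COP = 8.1289, Qh = 32.6944 kW


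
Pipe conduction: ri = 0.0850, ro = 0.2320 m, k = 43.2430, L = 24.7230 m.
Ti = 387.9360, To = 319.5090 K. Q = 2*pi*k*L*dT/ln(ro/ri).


dT = 68.4270 K
ln(ro/ri) = 1.0041
Q = 2*pi*43.2430*24.7230*68.4270 / 1.0041 = 457776.3913 W

457776.3913 W


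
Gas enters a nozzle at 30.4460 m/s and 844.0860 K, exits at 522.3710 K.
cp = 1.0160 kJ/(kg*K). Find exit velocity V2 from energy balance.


dT = 321.7150 K
2*cp*1000*dT = 653724.8800
V1^2 = 926.9589
V2 = sqrt(654651.8389) = 809.1056 m/s

809.1056 m/s


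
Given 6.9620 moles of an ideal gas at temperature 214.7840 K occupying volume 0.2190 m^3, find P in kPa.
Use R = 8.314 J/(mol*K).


P = nRT/V = 6.9620 * 8.314 * 214.7840 / 0.2190
= 12432.1421 / 0.2190 = 56767.7721 Pa = 56.7678 kPa

56.7678 kPa


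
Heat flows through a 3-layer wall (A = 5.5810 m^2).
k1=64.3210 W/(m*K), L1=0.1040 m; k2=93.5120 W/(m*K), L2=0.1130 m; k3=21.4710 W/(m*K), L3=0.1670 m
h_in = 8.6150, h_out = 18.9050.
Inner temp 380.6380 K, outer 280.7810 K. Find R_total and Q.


R_conv_in = 1/(8.6150*5.5810) = 0.0208
R_1 = 0.1040/(64.3210*5.5810) = 0.0003
R_2 = 0.1130/(93.5120*5.5810) = 0.0002
R_3 = 0.1670/(21.4710*5.5810) = 0.0014
R_conv_out = 1/(18.9050*5.5810) = 0.0095
R_total = 0.0322 K/W
Q = 99.8570 / 0.0322 = 3103.4339 W

R_total = 0.0322 K/W, Q = 3103.4339 W


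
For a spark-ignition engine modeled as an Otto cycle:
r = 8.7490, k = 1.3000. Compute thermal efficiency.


r^(k-1) = 1.9168
eta = 1 - 1/1.9168 = 0.4783 = 47.8310%

47.8310%


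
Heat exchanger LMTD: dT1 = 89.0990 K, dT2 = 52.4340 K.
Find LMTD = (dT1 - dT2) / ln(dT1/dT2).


dT1/dT2 = 1.6993
ln(dT1/dT2) = 0.5302
LMTD = 36.6650 / 0.5302 = 69.1541 K

69.1541 K


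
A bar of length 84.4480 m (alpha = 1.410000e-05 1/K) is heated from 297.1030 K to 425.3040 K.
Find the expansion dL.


dT = 128.2010 K
dL = 1.410000e-05 * 84.4480 * 128.2010 = 0.152651 m
L_final = 84.600651 m

dL = 0.152651 m


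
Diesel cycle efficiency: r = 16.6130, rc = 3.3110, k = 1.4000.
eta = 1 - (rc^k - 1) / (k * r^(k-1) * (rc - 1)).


r^(k-1) = 3.0774
rc^k = 5.3449
eta = 0.5636 = 56.3608%

56.3608%


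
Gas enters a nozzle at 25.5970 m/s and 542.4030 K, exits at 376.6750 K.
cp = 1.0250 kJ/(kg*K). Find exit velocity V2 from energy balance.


dT = 165.7280 K
2*cp*1000*dT = 339742.4000
V1^2 = 655.2064
V2 = sqrt(340397.6064) = 583.4360 m/s

583.4360 m/s


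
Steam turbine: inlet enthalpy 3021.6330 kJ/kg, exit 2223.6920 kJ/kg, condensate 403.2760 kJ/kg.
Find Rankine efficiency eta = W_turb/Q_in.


W = 797.9410 kJ/kg
Q_in = 2618.3570 kJ/kg
eta = 0.3047 = 30.4749%

eta = 30.4749%


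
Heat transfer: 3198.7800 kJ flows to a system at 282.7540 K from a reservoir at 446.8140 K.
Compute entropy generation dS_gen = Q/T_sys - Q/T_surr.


dS_sys = 3198.7800/282.7540 = 11.3129 kJ/K
dS_surr = -3198.7800/446.8140 = -7.1591 kJ/K
dS_gen = 11.3129 - 7.1591 = 4.1539 kJ/K (irreversible)

dS_gen = 4.1539 kJ/K, irreversible


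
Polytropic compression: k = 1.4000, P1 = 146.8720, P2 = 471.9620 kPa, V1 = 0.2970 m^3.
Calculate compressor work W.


(k-1)/k = 0.2857
(P2/P1)^exp = 1.3959
W = 3.5000 * 146.8720 * 0.2970 * (1.3959 - 1) = 60.4403 kJ

60.4403 kJ


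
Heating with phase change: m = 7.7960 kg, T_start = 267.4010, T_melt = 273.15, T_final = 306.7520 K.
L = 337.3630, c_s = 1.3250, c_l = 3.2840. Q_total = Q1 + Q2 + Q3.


Q1 (sensible, solid) = 7.7960 * 1.3250 * 5.7490 = 59.3854 kJ
Q2 (latent) = 7.7960 * 337.3630 = 2630.0819 kJ
Q3 (sensible, liquid) = 7.7960 * 3.2840 * 33.6020 = 860.2806 kJ
Q_total = 3549.7479 kJ

3549.7479 kJ


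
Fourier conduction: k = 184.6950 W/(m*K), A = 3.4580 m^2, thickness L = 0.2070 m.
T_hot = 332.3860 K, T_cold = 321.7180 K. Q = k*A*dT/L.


dT = 10.6680 K
Q = 184.6950 * 3.4580 * 10.6680 / 0.2070 = 32914.9189 W

32914.9189 W


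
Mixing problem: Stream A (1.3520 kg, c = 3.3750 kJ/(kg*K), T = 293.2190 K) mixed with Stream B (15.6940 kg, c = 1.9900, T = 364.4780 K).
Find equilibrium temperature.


num = 12720.9926
den = 35.7941
Tf = 355.3940 K

355.3940 K


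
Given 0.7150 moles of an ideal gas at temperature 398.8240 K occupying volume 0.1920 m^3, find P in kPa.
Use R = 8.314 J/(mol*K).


P = nRT/V = 0.7150 * 8.314 * 398.8240 / 0.1920
= 2370.8133 / 0.1920 = 12347.9857 Pa = 12.3480 kPa

12.3480 kPa


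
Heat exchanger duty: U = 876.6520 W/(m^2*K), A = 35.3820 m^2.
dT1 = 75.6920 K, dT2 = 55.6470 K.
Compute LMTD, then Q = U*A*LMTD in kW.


LMTD = 65.1564 K
Q = 876.6520 * 35.3820 * 65.1564 = 2021002.1913 W = 2021.0022 kW

2021.0022 kW


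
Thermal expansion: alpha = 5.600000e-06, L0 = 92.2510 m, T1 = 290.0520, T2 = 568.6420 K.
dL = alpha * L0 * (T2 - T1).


dT = 278.5900 K
dL = 5.600000e-06 * 92.2510 * 278.5900 = 0.143921 m
L_final = 92.394921 m

dL = 0.143921 m


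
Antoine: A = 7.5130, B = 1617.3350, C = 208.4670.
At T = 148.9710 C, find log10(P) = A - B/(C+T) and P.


C+T = 357.4380
B/(C+T) = 4.5248
log10(P) = 7.5130 - 4.5248 = 2.9882
P = 10^2.9882 = 973.1982 mmHg

973.1982 mmHg


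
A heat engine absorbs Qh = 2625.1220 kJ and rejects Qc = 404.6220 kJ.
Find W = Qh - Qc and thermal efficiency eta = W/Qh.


W = 2625.1220 - 404.6220 = 2220.5000 kJ
eta = 2220.5000 / 2625.1220 = 0.8459 = 84.5865%

W = 2220.5000 kJ, eta = 84.5865%


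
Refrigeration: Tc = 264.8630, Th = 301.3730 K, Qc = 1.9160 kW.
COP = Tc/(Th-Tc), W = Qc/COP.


COP = 264.8630 / 36.5100 = 7.2545
W = 1.9160 / 7.2545 = 0.2641 kW

COP = 7.2545, W = 0.2641 kW


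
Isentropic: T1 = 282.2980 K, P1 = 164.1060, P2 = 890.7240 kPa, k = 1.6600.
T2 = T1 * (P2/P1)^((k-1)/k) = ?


(k-1)/k = 0.3976
(P2/P1)^exp = 1.9592
T2 = 282.2980 * 1.9592 = 553.0764 K

553.0764 K


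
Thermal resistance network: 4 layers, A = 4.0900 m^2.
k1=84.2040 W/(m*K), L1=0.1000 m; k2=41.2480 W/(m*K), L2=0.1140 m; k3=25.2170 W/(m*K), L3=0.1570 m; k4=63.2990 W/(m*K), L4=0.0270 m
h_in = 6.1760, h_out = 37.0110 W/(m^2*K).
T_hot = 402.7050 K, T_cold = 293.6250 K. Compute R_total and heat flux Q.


R_conv_in = 1/(6.1760*4.0900) = 0.0396
R_1 = 0.1000/(84.2040*4.0900) = 0.0003
R_2 = 0.1140/(41.2480*4.0900) = 0.0007
R_3 = 0.1570/(25.2170*4.0900) = 0.0015
R_4 = 0.0270/(63.2990*4.0900) = 0.0001
R_conv_out = 1/(37.0110*4.0900) = 0.0066
R_total = 0.0488 K/W
Q = 109.0800 / 0.0488 = 2235.8288 W

R_total = 0.0488 K/W, Q = 2235.8288 W


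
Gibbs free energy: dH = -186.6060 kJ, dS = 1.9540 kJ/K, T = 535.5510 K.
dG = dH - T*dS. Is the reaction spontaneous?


T*dS = 535.5510 * 1.9540 = 1046.4667 kJ
dG = -186.6060 - 1046.4667 = -1233.0727 kJ (spontaneous)

dG = -1233.0727 kJ, spontaneous


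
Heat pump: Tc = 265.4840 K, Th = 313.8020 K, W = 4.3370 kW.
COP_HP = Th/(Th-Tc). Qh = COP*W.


COP = 313.8020 / 48.3180 = 6.4945
Qh = 6.4945 * 4.3370 = 28.1667 kW

COP = 6.4945, Qh = 28.1667 kW


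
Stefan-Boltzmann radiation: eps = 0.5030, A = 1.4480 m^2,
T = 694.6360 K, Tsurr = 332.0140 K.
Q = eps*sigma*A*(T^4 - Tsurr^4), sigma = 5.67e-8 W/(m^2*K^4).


T^4 = 2.3282e+11
Tsurr^4 = 1.2151e+10
Q = 0.5030 * 5.67e-8 * 1.4480 * 2.2067e+11 = 9113.1714 W

9113.1714 W


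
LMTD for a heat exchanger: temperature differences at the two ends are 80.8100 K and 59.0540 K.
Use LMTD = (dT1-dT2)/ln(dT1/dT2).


dT1/dT2 = 1.3684
ln(dT1/dT2) = 0.3136
LMTD = 21.7560 / 0.3136 = 69.3643 K

69.3643 K


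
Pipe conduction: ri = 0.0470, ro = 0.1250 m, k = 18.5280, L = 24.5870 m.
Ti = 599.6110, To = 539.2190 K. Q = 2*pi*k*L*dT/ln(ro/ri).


dT = 60.3920 K
ln(ro/ri) = 0.9782
Q = 2*pi*18.5280*24.5870*60.3920 / 0.9782 = 176717.9808 W

176717.9808 W


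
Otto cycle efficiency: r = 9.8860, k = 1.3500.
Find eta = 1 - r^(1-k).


r^(k-1) = 2.2298
eta = 1 - 1/2.2298 = 0.5515 = 55.1520%

55.1520%


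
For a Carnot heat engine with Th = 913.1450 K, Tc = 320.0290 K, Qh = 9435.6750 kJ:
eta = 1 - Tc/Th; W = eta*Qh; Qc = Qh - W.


eta = 1 - 320.0290/913.1450 = 0.6495
W = 0.6495 * 9435.6750 = 6128.7636 kJ
Qc = 9435.6750 - 6128.7636 = 3306.9114 kJ

eta = 64.9531%, W = 6128.7636 kJ, Qc = 3306.9114 kJ


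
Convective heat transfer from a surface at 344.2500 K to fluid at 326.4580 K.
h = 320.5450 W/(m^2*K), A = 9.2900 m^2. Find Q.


dT = 17.7920 K
Q = 320.5450 * 9.2900 * 17.7920 = 52982.1394 W

52982.1394 W


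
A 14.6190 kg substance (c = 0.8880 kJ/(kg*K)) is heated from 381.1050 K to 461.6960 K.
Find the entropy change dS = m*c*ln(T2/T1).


T2/T1 = 1.2115
ln(T2/T1) = 0.1918
dS = 14.6190 * 0.8880 * 0.1918 = 2.4903 kJ/K

2.4903 kJ/K


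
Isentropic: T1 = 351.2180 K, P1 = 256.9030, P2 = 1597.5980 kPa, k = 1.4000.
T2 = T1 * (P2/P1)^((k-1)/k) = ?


(k-1)/k = 0.2857
(P2/P1)^exp = 1.6857
T2 = 351.2180 * 1.6857 = 592.0355 K

592.0355 K


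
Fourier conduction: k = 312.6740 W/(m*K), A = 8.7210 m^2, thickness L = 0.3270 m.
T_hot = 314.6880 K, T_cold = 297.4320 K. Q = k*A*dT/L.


dT = 17.2560 K
Q = 312.6740 * 8.7210 * 17.2560 / 0.3270 = 143896.5678 W

143896.5678 W


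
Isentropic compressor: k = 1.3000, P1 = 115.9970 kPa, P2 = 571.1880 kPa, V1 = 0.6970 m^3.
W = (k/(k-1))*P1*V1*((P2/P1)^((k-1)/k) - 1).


(k-1)/k = 0.2308
(P2/P1)^exp = 1.4447
W = 4.3333 * 115.9970 * 0.6970 * (1.4447 - 1) = 155.7904 kJ

155.7904 kJ


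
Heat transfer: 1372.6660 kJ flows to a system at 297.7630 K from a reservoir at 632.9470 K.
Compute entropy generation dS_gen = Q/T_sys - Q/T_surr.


dS_sys = 1372.6660/297.7630 = 4.6099 kJ/K
dS_surr = -1372.6660/632.9470 = -2.1687 kJ/K
dS_gen = 4.6099 - 2.1687 = 2.4412 kJ/K (irreversible)

dS_gen = 2.4412 kJ/K, irreversible


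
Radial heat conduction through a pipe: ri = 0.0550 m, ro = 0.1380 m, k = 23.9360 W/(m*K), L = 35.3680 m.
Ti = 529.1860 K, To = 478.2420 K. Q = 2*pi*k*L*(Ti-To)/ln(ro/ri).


dT = 50.9440 K
ln(ro/ri) = 0.9199
Q = 2*pi*23.9360*35.3680*50.9440 / 0.9199 = 294567.4066 W

294567.4066 W


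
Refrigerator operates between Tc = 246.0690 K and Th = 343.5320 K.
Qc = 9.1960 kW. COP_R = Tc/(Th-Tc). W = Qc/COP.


COP = 246.0690 / 97.4630 = 2.5247
W = 9.1960 / 2.5247 = 3.6424 kW

COP = 2.5247, W = 3.6424 kW


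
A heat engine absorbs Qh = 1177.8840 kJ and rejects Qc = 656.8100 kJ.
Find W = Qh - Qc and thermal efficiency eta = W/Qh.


W = 1177.8840 - 656.8100 = 521.0740 kJ
eta = 521.0740 / 1177.8840 = 0.4424 = 44.2381%

W = 521.0740 kJ, eta = 44.2381%


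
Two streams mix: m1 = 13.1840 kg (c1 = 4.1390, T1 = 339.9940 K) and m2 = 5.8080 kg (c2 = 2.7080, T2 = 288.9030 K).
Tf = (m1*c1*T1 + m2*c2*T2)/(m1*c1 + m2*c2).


num = 23096.8733
den = 70.2966
Tf = 328.5630 K

328.5630 K


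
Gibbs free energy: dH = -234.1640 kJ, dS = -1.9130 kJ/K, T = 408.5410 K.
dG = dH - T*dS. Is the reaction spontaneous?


T*dS = 408.5410 * -1.9130 = -781.5389 kJ
dG = -234.1640 + 781.5389 = 547.3749 kJ (non-spontaneous)

dG = 547.3749 kJ, non-spontaneous


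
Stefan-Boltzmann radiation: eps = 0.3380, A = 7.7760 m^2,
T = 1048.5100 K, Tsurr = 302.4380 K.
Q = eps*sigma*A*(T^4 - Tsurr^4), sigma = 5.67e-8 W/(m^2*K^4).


T^4 = 1.2086e+12
Tsurr^4 = 8.3665e+09
Q = 0.3380 * 5.67e-8 * 7.7760 * 1.2003e+12 = 178866.7086 W

178866.7086 W


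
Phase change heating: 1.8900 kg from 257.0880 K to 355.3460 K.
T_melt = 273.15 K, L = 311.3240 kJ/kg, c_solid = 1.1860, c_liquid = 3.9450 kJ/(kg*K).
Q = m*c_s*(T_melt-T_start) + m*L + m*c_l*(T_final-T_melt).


Q1 (sensible, solid) = 1.8900 * 1.1860 * 16.0620 = 36.0036 kJ
Q2 (latent) = 1.8900 * 311.3240 = 588.4024 kJ
Q3 (sensible, liquid) = 1.8900 * 3.9450 * 82.1960 = 612.8575 kJ
Q_total = 1237.2635 kJ

1237.2635 kJ


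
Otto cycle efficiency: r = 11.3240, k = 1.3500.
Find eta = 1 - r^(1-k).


r^(k-1) = 2.3383
eta = 1 - 1/2.3383 = 0.5723 = 57.2339%

57.2339%


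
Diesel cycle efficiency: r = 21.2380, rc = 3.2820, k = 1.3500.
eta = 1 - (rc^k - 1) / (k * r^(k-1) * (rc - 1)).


r^(k-1) = 2.9140
rc^k = 4.9749
eta = 0.5572 = 55.7218%

55.7218%


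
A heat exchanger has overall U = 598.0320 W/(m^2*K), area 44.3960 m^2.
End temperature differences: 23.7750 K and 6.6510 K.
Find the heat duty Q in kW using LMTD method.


LMTD = 13.4425 K
Q = 598.0320 * 44.3960 * 13.4425 = 356902.2330 W = 356.9022 kW

356.9022 kW


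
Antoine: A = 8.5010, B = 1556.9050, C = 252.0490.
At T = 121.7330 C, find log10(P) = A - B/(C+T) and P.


C+T = 373.7820
B/(C+T) = 4.1653
log10(P) = 8.5010 - 4.1653 = 4.3357
P = 10^4.3357 = 21663.2952 mmHg

21663.2952 mmHg


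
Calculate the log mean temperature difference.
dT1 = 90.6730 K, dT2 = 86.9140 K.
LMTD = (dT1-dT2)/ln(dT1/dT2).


dT1/dT2 = 1.0432
ln(dT1/dT2) = 0.0423
LMTD = 3.7590 / 0.0423 = 88.7802 K

88.7802 K


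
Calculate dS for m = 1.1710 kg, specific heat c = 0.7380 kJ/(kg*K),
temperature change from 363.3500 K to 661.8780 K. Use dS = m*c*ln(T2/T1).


T2/T1 = 1.8216
ln(T2/T1) = 0.5997
dS = 1.1710 * 0.7380 * 0.5997 = 0.5183 kJ/K

0.5183 kJ/K


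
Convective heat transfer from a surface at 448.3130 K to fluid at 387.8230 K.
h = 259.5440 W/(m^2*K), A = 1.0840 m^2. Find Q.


dT = 60.4900 K
Q = 259.5440 * 1.0840 * 60.4900 = 17018.6012 W

17018.6012 W


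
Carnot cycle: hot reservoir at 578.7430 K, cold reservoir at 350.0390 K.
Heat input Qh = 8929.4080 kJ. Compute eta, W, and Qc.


eta = 1 - 350.0390/578.7430 = 0.3952
W = 0.3952 * 8929.4080 = 3528.6670 kJ
Qc = 8929.4080 - 3528.6670 = 5400.7410 kJ

eta = 39.5174%, W = 3528.6670 kJ, Qc = 5400.7410 kJ


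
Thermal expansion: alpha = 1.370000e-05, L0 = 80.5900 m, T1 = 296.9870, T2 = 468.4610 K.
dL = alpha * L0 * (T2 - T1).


dT = 171.4740 K
dL = 1.370000e-05 * 80.5900 * 171.4740 = 0.189322 m
L_final = 80.779322 m

dL = 0.189322 m


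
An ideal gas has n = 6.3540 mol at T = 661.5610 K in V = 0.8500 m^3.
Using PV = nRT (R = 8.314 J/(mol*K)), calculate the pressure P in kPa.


P = nRT/V = 6.3540 * 8.314 * 661.5610 / 0.8500
= 34948.3862 / 0.8500 = 41115.7484 Pa = 41.1157 kPa

41.1157 kPa


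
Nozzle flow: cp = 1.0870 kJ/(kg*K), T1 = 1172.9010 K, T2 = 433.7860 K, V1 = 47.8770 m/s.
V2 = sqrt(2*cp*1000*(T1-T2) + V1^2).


dT = 739.1150 K
2*cp*1000*dT = 1606836.0100
V1^2 = 2292.2071
V2 = sqrt(1609128.2171) = 1268.5142 m/s

1268.5142 m/s


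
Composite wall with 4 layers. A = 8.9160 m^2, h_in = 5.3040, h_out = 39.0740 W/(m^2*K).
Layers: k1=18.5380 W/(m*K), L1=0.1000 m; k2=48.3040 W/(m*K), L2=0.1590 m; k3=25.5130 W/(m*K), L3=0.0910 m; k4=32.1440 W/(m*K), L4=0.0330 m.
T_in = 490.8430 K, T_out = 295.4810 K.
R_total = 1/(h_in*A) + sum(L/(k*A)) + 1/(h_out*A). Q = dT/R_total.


R_conv_in = 1/(5.3040*8.9160) = 0.0211
R_1 = 0.1000/(18.5380*8.9160) = 0.0006
R_2 = 0.1590/(48.3040*8.9160) = 0.0004
R_3 = 0.0910/(25.5130*8.9160) = 0.0004
R_4 = 0.0330/(32.1440*8.9160) = 0.0001
R_conv_out = 1/(39.0740*8.9160) = 0.0029
R_total = 0.0255 K/W
Q = 195.3620 / 0.0255 = 7659.5423 W

R_total = 0.0255 K/W, Q = 7659.5423 W


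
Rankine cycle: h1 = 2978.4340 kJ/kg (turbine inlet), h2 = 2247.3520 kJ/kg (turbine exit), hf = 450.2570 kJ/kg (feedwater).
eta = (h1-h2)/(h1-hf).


W = 731.0820 kJ/kg
Q_in = 2528.1770 kJ/kg
eta = 0.2892 = 28.9174%

eta = 28.9174%


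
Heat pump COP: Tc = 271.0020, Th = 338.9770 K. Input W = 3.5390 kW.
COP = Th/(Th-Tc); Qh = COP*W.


COP = 338.9770 / 67.9750 = 4.9868
Qh = 4.9868 * 3.5390 = 17.6482 kW

COP = 4.9868, Qh = 17.6482 kW


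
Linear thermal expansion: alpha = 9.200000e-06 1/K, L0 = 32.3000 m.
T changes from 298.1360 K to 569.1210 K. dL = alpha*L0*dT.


dT = 270.9850 K
dL = 9.200000e-06 * 32.3000 * 270.9850 = 0.080526 m
L_final = 32.380526 m

dL = 0.080526 m


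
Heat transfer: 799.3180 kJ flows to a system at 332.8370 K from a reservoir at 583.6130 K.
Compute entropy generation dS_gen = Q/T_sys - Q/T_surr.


dS_sys = 799.3180/332.8370 = 2.4015 kJ/K
dS_surr = -799.3180/583.6130 = -1.3696 kJ/K
dS_gen = 2.4015 - 1.3696 = 1.0319 kJ/K (irreversible)

dS_gen = 1.0319 kJ/K, irreversible


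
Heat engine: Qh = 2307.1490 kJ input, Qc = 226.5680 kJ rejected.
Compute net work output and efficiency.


W = 2307.1490 - 226.5680 = 2080.5810 kJ
eta = 2080.5810 / 2307.1490 = 0.9018 = 90.1797%

W = 2080.5810 kJ, eta = 90.1797%


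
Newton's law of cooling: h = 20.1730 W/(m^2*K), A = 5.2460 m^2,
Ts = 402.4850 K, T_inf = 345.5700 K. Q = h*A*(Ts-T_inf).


dT = 56.9150 K
Q = 20.1730 * 5.2460 * 56.9150 = 6023.1755 W

6023.1755 W


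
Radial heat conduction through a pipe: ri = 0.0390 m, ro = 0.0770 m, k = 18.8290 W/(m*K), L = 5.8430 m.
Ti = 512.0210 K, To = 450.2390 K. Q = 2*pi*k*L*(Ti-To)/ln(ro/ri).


dT = 61.7820 K
ln(ro/ri) = 0.6802
Q = 2*pi*18.8290*5.8430*61.7820 / 0.6802 = 62782.7589 W

62782.7589 W


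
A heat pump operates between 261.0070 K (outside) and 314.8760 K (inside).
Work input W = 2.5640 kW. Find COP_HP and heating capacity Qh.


COP = 314.8760 / 53.8690 = 5.8452
Qh = 5.8452 * 2.5640 = 14.9871 kW

COP = 5.8452, Qh = 14.9871 kW


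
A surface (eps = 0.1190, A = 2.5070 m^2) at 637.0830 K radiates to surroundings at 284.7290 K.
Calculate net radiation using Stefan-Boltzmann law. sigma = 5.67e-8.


T^4 = 1.6473e+11
Tsurr^4 = 6.5724e+09
Q = 0.1190 * 5.67e-8 * 2.5070 * 1.5816e+11 = 2675.3841 W

2675.3841 W


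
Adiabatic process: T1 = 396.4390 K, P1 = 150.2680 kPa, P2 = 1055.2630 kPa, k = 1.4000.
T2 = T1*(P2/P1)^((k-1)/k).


(k-1)/k = 0.2857
(P2/P1)^exp = 1.7452
T2 = 396.4390 * 1.7452 = 691.8817 K

691.8817 K


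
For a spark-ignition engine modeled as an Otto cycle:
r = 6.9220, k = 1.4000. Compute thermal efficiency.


r^(k-1) = 2.1682
eta = 1 - 1/2.1682 = 0.5388 = 53.8781%

53.8781%


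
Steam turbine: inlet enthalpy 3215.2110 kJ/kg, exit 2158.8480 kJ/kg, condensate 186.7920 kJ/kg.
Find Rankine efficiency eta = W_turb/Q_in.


W = 1056.3630 kJ/kg
Q_in = 3028.4190 kJ/kg
eta = 0.3488 = 34.8817%

eta = 34.8817%


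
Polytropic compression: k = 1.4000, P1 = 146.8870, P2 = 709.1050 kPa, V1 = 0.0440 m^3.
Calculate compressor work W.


(k-1)/k = 0.2857
(P2/P1)^exp = 1.5680
W = 3.5000 * 146.8870 * 0.0440 * (1.5680 - 1) = 12.8489 kJ

12.8489 kJ


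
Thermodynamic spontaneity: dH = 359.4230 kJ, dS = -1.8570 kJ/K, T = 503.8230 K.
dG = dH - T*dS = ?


T*dS = 503.8230 * -1.8570 = -935.5993 kJ
dG = 359.4230 + 935.5993 = 1295.0223 kJ (non-spontaneous)

dG = 1295.0223 kJ, non-spontaneous


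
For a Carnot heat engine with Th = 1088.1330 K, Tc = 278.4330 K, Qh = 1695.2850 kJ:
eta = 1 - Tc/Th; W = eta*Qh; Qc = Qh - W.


eta = 1 - 278.4330/1088.1330 = 0.7441
W = 0.7441 * 1695.2850 = 1261.4931 kJ
Qc = 1695.2850 - 1261.4931 = 433.7919 kJ

eta = 74.4119%, W = 1261.4931 kJ, Qc = 433.7919 kJ


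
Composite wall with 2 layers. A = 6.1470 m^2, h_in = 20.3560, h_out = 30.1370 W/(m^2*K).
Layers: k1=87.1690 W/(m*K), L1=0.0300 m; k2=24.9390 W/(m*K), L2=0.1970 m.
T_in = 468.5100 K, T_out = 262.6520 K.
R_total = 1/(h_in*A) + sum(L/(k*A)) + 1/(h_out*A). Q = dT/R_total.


R_conv_in = 1/(20.3560*6.1470) = 0.0080
R_1 = 0.0300/(87.1690*6.1470) = 5.5988e-05
R_2 = 0.1970/(24.9390*6.1470) = 0.0013
R_conv_out = 1/(30.1370*6.1470) = 0.0054
R_total = 0.0147 K/W
Q = 205.8580 / 0.0147 = 13974.5768 W

R_total = 0.0147 K/W, Q = 13974.5768 W
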